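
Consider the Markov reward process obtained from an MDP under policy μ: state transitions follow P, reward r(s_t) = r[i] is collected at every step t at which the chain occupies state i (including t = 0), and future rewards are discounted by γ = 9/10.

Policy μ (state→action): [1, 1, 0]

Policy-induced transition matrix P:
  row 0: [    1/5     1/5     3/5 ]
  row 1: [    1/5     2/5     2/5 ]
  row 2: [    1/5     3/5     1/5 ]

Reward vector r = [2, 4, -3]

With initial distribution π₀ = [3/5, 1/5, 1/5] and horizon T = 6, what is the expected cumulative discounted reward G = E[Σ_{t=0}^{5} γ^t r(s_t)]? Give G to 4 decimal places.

G = 4.6032

t=0: π = [0.6000, 0.2000, 0.2000], E[r] = 1.4000, γ^t·E[r] = 1.400000, running G = 1.400000
t=1: π = [0.2000, 0.3200, 0.4800], E[r] = 0.2400, γ^t·E[r] = 0.216000, running G = 1.616000
t=2: π = [0.2000, 0.4560, 0.3440], E[r] = 1.1920, γ^t·E[r] = 0.965520, running G = 2.581520
t=3: π = [0.2000, 0.4288, 0.3712], E[r] = 1.0016, γ^t·E[r] = 0.730166, running G = 3.311686
t=4: π = [0.2000, 0.4342, 0.3658], E[r] = 1.0397, γ^t·E[r] = 0.682134, running G = 3.993820
t=5: π = [0.2000, 0.4332, 0.3668], E[r] = 1.0321, γ^t·E[r] = 0.609423, running G = 4.603244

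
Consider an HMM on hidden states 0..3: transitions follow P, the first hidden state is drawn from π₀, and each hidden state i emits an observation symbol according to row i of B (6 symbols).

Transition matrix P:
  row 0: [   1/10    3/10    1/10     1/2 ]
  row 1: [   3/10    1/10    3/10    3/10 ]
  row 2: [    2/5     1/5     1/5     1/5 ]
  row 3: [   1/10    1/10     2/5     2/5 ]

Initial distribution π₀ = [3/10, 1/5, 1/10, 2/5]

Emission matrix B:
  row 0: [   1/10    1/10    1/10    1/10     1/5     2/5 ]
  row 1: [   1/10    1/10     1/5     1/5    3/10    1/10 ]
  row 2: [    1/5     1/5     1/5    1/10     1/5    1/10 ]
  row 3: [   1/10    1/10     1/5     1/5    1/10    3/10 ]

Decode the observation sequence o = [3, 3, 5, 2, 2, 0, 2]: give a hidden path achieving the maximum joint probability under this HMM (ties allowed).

t=0: δ = [3.000e-02, 4.000e-02, 1.000e-02, 8.000e-02]  (obs o_0=3)
t=1: δ = [1.200e-03, 1.800e-03, 3.200e-03, 6.400e-03]  ψ = [1, 0, 3, 3]  (obs o_1=3)
t=2: δ = [5.120e-04, 6.400e-05, 2.560e-04, 7.680e-04]  ψ = [2, 2, 3, 3]  (obs o_2=5)
t=3: δ = [1.024e-05, 3.072e-05, 6.144e-05, 6.144e-05]  ψ = [2, 0, 3, 3]  (obs o_3=2)
t=4: δ = [2.458e-06, 2.458e-06, 4.915e-06, 4.915e-06]  ψ = [2, 2, 3, 3]  (obs o_4=2)
t=5: δ = [1.966e-07, 9.830e-08, 3.932e-07, 1.966e-07]  ψ = [2, 2, 3, 3]  (obs o_5=0)
t=6: δ = [1.573e-08, 1.573e-08, 1.573e-08, 1.966e-08]  ψ = [2, 2, 2, 0]  (obs o_6=2)
backtrack: best end state = 3; path = [3, 3, 3, 3, 2, 0, 3]

path = [3, 3, 3, 3, 2, 0, 3]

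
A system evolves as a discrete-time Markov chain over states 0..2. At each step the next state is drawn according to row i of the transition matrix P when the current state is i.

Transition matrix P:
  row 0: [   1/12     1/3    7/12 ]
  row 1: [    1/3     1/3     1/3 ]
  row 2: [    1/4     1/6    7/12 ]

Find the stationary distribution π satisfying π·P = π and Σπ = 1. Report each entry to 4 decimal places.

Balance equations π_j = Σ_i π_i·P[i][j]:
  π_0 = 1/12·π_0 + 1/3·π_1 + 1/4·π_2
  π_1 = 1/3·π_0 + 1/3·π_1 + 1/6·π_2
  normalize: π_0 + π_1 + π_2 = 1
Solving the linear system gives exactly π = [16/69, 17/69, 12/23].

π = [0.2319, 0.2464, 0.5217]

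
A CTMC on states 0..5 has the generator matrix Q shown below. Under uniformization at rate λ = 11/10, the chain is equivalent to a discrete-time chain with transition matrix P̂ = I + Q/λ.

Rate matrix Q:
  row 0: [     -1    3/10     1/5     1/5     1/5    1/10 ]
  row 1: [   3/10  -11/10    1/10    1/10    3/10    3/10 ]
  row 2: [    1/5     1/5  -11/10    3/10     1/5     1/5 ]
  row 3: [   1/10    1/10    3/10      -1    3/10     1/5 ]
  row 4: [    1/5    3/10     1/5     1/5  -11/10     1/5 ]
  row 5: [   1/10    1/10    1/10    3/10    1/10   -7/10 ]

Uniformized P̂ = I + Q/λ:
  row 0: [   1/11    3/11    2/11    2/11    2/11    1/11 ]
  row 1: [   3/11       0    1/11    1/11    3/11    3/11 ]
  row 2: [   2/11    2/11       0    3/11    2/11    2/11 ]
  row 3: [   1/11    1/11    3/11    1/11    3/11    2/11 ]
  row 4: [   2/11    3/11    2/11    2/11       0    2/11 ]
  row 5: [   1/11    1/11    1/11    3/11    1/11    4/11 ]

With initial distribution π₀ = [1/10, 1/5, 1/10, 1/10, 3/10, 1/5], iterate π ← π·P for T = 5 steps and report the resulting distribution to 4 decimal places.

t=0: π = [0.1000, 0.2000, 0.1000, 0.1000, 0.3000, 0.2000]
t=1: π = [0.1636, 0.1545, 0.1364, 0.1818, 0.1364, 0.2273]
t=2: π = [0.1438, 0.1438, 0.1388, 0.1843, 0.1669, 0.2223]
t=3: π = [0.1449, 0.1470, 0.1400, 0.1848, 0.1611, 0.2222]
t=4: π = [0.1450, 0.1459, 0.1396, 0.1846, 0.1625, 0.2224]
t=5: π = [0.1449, 0.1462, 0.1397, 0.1847, 0.1621, 0.2223]

π = [0.1449, 0.1462, 0.1397, 0.1847, 0.1621, 0.2223]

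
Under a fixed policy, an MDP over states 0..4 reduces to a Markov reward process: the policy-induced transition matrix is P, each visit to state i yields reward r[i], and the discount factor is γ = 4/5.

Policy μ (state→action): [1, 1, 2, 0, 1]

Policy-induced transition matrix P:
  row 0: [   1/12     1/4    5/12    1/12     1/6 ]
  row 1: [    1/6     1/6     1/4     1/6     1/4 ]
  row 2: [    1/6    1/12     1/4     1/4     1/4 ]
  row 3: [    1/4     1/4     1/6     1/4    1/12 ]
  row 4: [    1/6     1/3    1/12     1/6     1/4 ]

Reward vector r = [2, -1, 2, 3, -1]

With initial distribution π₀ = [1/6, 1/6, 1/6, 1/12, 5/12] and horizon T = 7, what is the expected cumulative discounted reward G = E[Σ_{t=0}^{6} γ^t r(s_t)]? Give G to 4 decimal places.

G = 2.9595

t=0: π = [0.1667, 0.1667, 0.1667, 0.0833, 0.4167], E[r] = 0.3333, γ^t·E[r] = 0.333333, running G = 0.333333
t=1: π = [0.1597, 0.2431, 0.2014, 0.1736, 0.2222], E[r] = 0.7778, γ^t·E[r] = 0.622222, running G = 0.955556
t=2: π = [0.1678, 0.2147, 0.2251, 0.1846, 0.2078], E[r] = 0.9172, γ^t·E[r] = 0.587037, running G = 1.542593
t=3: π = [0.1681, 0.2119, 0.2280, 0.1868, 0.2052], E[r] = 0.9354, γ^t·E[r] = 0.478914, running G = 2.021506
t=4: π = [0.1682, 0.2115, 0.2282, 0.1872, 0.2049], E[r] = 0.9383, γ^t·E[r] = 0.384328, running G = 2.405834
t=5: π = [0.1682, 0.2114, 0.2283, 0.1873, 0.2048], E[r] = 0.9387, γ^t·E[r] = 0.307595, running G = 2.713429
t=6: π = [0.1683, 0.2114, 0.2283, 0.1873, 0.2048], E[r] = 0.9388, γ^t·E[r] = 0.246095, running G = 2.959524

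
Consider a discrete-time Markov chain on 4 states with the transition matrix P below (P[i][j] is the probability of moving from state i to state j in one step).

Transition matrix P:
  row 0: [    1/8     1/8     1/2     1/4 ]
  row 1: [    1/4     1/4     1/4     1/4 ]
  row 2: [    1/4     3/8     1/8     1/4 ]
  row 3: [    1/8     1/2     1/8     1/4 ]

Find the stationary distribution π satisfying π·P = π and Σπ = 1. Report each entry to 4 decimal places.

Balance equations π_j = Σ_i π_i·P[i][j]:
  π_0 = 1/8·π_0 + 1/4·π_1 + 1/4·π_2 + 1/8·π_3
  π_1 = 1/8·π_0 + 1/4·π_1 + 3/8·π_2 + 1/2·π_3
  π_2 = 1/2·π_0 + 1/4·π_1 + 1/8·π_2 + 1/8·π_3
  normalize: π_0 + π_1 + π_2 + π_3 = 1
Solving the linear system gives exactly π = [7/36, 103/324, 77/324, 1/4].

π = [0.1944, 0.3179, 0.2377, 0.2500]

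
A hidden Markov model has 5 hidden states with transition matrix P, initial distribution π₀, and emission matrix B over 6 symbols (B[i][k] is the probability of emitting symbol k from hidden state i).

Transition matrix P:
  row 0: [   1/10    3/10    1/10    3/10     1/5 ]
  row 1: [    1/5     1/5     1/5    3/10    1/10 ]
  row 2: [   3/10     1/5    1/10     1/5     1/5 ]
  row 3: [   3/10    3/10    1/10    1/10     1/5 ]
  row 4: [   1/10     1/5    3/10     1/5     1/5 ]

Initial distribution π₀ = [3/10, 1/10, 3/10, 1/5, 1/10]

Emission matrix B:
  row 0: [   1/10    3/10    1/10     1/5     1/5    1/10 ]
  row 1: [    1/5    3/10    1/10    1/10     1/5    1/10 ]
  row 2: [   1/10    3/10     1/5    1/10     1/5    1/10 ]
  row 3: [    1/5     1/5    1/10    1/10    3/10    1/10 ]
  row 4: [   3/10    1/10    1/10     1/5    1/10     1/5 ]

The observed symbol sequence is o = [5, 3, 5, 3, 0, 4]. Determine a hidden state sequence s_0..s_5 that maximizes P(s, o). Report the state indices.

t=0: δ = [3.000e-02, 1.000e-02, 3.000e-02, 2.000e-02, 2.000e-02]  (obs o_0=5)
t=1: δ = [1.800e-03, 9.000e-04, 6.000e-04, 9.000e-04, 1.200e-03]  ψ = [2, 0, 4, 0, 0]  (obs o_1=3)
t=2: δ = [2.700e-05, 5.400e-05, 3.600e-05, 5.400e-05, 7.200e-05]  ψ = [3, 0, 4, 0, 0]  (obs o_2=5)
t=3: δ = [3.240e-06, 1.620e-06, 2.160e-06, 1.620e-06, 2.880e-06]  ψ = [3, 3, 4, 1, 4]  (obs o_3=3)
t=4: δ = [6.480e-08, 1.944e-07, 8.640e-08, 1.944e-07, 1.944e-07]  ψ = [2, 0, 4, 0, 0]  (obs o_4=0)
t=5: δ = [1.166e-08, 1.166e-08, 1.166e-08, 1.750e-08, 3.888e-09]  ψ = [3, 3, 4, 1, 3]  (obs o_5=4)
backtrack: best end state = 3; path = [2, 0, 3, 0, 1, 3]

path = [2, 0, 3, 0, 1, 3]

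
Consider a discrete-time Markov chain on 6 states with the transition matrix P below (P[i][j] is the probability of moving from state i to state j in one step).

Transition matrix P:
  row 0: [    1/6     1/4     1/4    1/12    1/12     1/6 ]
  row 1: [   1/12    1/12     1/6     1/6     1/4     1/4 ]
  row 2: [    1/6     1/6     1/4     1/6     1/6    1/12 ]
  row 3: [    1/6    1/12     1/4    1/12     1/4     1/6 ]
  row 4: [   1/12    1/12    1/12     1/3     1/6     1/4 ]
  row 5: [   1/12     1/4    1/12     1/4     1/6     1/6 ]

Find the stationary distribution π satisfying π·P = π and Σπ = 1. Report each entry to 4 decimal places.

Balance equations π_j = Σ_i π_i·P[i][j]:
  π_0 = 1/6·π_0 + 1/12·π_1 + 1/6·π_2 + 1/6·π_3 + 1/12·π_4 + 1/12·π_5
  π_1 = 1/4·π_0 + 1/12·π_1 + 1/6·π_2 + 1/12·π_3 + 1/12·π_4 + 1/4·π_5
  π_2 = 1/4·π_0 + 1/6·π_1 + 1/4·π_2 + 1/4·π_3 + 1/12·π_4 + 1/12·π_5
  π_3 = 1/12·π_0 + 1/6·π_1 + 1/6·π_2 + 1/12·π_3 + 1/3·π_4 + 1/4·π_5
  π_4 = 1/12·π_0 + 1/4·π_1 + 1/6·π_2 + 1/4·π_3 + 1/6·π_4 + 1/6·π_5
  normalize: π_0 + π_1 + π_2 + π_3 + π_4 + π_5 = 1
Solving the linear system gives exactly π = [32539/262520, 4879/32815, 23227/131260, 9791/52504, 24187/131260, 23583/131260].

π = [0.1239, 0.1487, 0.1770, 0.1865, 0.1843, 0.1797]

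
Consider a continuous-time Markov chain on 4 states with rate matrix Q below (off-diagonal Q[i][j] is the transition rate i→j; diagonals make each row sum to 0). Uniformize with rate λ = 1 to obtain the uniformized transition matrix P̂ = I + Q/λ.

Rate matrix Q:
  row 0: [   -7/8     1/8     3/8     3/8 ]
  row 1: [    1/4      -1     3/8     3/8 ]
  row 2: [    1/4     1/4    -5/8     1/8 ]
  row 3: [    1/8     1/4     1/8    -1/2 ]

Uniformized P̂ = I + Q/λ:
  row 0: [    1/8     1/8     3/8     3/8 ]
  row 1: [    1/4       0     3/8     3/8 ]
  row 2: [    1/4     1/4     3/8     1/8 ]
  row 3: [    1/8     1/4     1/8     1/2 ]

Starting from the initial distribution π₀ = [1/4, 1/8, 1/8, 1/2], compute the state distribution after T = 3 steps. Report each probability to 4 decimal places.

π = [0.1821, 0.1816, 0.2842, 0.3521]

t=0: π = [0.2500, 0.1250, 0.1250, 0.5000]
t=1: π = [0.1563, 0.1875, 0.2500, 0.4063]
t=2: π = [0.1797, 0.1836, 0.2734, 0.3633]
t=3: π = [0.1821, 0.1816, 0.2842, 0.3521]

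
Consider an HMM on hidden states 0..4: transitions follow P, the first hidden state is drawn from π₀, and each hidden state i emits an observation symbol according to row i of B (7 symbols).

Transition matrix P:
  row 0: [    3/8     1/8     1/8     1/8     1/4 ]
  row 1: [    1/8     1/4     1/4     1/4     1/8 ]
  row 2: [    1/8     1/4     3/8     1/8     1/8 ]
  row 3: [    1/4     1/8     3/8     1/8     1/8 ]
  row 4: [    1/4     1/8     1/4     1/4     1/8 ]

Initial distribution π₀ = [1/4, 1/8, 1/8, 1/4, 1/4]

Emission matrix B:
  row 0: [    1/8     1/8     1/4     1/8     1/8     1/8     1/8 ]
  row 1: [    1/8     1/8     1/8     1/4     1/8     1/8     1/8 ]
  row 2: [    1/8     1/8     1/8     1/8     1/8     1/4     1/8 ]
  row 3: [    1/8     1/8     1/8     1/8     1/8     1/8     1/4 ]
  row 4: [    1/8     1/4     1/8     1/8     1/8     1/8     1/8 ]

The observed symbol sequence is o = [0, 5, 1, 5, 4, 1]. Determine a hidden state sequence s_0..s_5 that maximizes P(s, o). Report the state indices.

t=0: δ = [3.125e-02, 1.562e-02, 1.562e-02, 3.125e-02, 3.125e-02]  (obs o_0=0)
t=1: δ = [1.465e-03, 4.883e-04, 2.930e-03, 9.766e-04, 9.766e-04]  ψ = [0, 0, 3, 4, 0]  (obs o_1=5)
t=2: δ = [6.866e-05, 9.155e-05, 1.373e-04, 4.578e-05, 9.155e-05]  ψ = [0, 2, 2, 2, 0]  (obs o_2=1)
t=3: δ = [3.219e-06, 4.292e-06, 1.287e-05, 2.861e-06, 2.146e-06]  ψ = [0, 2, 2, 1, 0]  (obs o_3=5)
t=4: δ = [2.012e-07, 4.023e-07, 6.035e-07, 2.012e-07, 2.012e-07]  ψ = [2, 2, 2, 2, 2]  (obs o_4=4)
t=5: δ = [9.430e-09, 1.886e-08, 2.829e-08, 1.257e-08, 1.886e-08]  ψ = [0, 2, 2, 1, 2]  (obs o_5=1)
backtrack: best end state = 2; path = [3, 2, 2, 2, 2, 2]

path = [3, 2, 2, 2, 2, 2]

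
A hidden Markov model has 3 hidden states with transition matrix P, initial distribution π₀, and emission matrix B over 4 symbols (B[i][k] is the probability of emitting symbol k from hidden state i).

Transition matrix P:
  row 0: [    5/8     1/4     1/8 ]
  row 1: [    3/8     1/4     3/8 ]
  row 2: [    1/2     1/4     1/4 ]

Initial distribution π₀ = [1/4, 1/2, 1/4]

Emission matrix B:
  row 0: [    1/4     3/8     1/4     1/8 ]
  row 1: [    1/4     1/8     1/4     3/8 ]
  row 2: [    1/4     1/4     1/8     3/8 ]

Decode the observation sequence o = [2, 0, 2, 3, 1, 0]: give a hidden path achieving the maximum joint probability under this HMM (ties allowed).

path = [1, 0, 0, 0, 0, 0]

t=0: δ = [6.250e-02, 1.250e-01, 3.125e-02]  (obs o_0=2)
t=1: δ = [1.172e-02, 7.812e-03, 1.172e-02]  ψ = [1, 1, 1]  (obs o_1=0)
t=2: δ = [1.831e-03, 7.324e-04, 3.662e-04]  ψ = [0, 0, 1]  (obs o_2=2)
t=3: δ = [1.431e-04, 1.717e-04, 1.030e-04]  ψ = [0, 0, 1]  (obs o_3=3)
t=4: δ = [3.353e-05, 5.364e-06, 1.609e-05]  ψ = [0, 1, 1]  (obs o_4=1)
t=5: δ = [5.239e-06, 2.095e-06, 1.048e-06]  ψ = [0, 0, 0]  (obs o_5=0)
backtrack: best end state = 0; path = [1, 0, 0, 0, 0, 0]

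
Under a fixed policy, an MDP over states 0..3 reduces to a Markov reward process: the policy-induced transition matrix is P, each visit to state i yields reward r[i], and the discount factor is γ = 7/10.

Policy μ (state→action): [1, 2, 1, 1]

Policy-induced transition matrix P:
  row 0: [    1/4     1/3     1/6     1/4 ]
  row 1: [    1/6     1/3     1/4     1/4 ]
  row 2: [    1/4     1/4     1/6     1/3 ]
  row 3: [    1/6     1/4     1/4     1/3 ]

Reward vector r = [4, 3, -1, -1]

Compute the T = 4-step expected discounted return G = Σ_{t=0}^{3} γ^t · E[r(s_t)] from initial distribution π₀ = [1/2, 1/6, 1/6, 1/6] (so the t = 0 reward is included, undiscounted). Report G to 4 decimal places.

G = 4.0816

t=0: π = [0.5000, 0.1667, 0.1667, 0.1667], E[r] = 2.1667, γ^t·E[r] = 2.166667, running G = 2.166667
t=1: π = [0.2222, 0.3056, 0.1944, 0.2778], E[r] = 1.3333, γ^t·E[r] = 0.933333, running G = 3.100000
t=2: π = [0.2014, 0.2940, 0.2153, 0.2894], E[r] = 1.1829, γ^t·E[r] = 0.579606, running G = 3.679606
t=3: π = [0.2014, 0.2913, 0.2153, 0.2921], E[r] = 1.1721, γ^t·E[r] = 0.402019, running G = 4.081626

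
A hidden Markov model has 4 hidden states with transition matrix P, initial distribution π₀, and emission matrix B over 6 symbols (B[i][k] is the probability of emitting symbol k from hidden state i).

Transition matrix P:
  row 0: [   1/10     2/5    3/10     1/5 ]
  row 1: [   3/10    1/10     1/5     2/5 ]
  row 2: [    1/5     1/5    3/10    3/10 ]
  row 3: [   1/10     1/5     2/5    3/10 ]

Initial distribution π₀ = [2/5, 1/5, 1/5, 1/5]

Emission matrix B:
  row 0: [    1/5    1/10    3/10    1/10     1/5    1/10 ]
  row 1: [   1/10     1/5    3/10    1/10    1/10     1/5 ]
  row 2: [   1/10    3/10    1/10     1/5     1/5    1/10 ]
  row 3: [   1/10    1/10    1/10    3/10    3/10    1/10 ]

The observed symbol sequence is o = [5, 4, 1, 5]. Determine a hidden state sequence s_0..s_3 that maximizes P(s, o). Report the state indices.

t=0: δ = [4.000e-02, 4.000e-02, 2.000e-02, 2.000e-02]  (obs o_0=5)
t=1: δ = [2.400e-03, 1.600e-03, 2.400e-03, 4.800e-03]  ψ = [1, 0, 0, 1]  (obs o_1=4)
t=2: δ = [4.800e-05, 1.920e-04, 5.760e-04, 1.440e-04]  ψ = [1, 0, 3, 3]  (obs o_2=1)
t=3: δ = [1.152e-05, 2.304e-05, 1.728e-05, 1.728e-05]  ψ = [2, 2, 2, 2]  (obs o_3=5)
backtrack: best end state = 1; path = [1, 3, 2, 1]

path = [1, 3, 2, 1]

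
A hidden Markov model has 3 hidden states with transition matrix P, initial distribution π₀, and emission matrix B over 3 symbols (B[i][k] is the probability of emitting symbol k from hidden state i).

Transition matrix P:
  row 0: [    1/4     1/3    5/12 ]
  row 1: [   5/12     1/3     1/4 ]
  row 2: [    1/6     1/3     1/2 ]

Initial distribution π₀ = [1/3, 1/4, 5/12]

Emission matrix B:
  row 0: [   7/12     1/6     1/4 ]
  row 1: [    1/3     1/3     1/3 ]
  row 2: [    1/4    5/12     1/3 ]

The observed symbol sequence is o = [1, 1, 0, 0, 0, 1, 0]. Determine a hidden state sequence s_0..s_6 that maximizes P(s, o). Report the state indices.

t=0: δ = [5.556e-02, 8.333e-02, 1.736e-01]  (obs o_0=1)
t=1: δ = [5.787e-03, 1.929e-02, 3.617e-02]  ψ = [1, 2, 2]  (obs o_1=1)
t=2: δ = [4.689e-03, 4.019e-03, 4.521e-03]  ψ = [1, 2, 2]  (obs o_2=0)
t=3: δ = [9.768e-04, 5.210e-04, 5.651e-04]  ψ = [1, 0, 2]  (obs o_3=0)
t=4: δ = [1.424e-04, 1.085e-04, 1.017e-04]  ψ = [0, 0, 0]  (obs o_4=0)
t=5: δ = [7.537e-06, 1.583e-05, 2.473e-05]  ψ = [1, 0, 0]  (obs o_5=1)
t=6: δ = [3.847e-06, 2.748e-06, 3.091e-06]  ψ = [1, 2, 2]  (obs o_6=0)
backtrack: best end state = 0; path = [2, 2, 1, 0, 0, 1, 0]

path = [2, 2, 1, 0, 0, 1, 0]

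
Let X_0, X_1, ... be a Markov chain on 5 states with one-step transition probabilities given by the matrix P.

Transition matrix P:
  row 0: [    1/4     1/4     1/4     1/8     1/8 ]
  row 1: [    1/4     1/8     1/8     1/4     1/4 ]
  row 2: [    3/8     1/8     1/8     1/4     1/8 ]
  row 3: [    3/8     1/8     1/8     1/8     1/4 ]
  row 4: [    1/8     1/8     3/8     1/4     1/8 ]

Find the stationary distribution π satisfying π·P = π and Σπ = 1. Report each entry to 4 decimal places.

Balance equations π_j = Σ_i π_i·P[i][j]:
  π_0 = 1/4·π_0 + 1/4·π_1 + 3/8·π_2 + 3/8·π_3 + 1/8·π_4
  π_1 = 1/4·π_0 + 1/8·π_1 + 1/8·π_2 + 1/8·π_3 + 1/8·π_4
  π_2 = 1/4·π_0 + 1/8·π_1 + 1/8·π_2 + 1/8·π_3 + 3/8·π_4
  π_3 = 1/8·π_0 + 1/4·π_1 + 1/4·π_2 + 1/8·π_3 + 1/4·π_4
  normalize: π_0 + π_1 + π_2 + π_3 + π_4 = 1
Solving the linear system gives exactly π = [731/2629, 420/2629, 531/2629, 503/2629, 444/2629].

π = [0.2781, 0.1598, 0.2020, 0.1913, 0.1689]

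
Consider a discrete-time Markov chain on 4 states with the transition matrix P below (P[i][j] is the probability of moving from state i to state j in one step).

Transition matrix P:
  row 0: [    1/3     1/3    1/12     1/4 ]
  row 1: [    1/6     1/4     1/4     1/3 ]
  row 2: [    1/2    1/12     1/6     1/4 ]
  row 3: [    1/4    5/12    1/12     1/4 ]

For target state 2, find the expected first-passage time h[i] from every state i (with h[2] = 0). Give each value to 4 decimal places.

h = [7.2374, 6.1167, 0.0000, 7.1440]

First-step conditioning: h[2] = 0; for i ≠ 2, h[i] = 1 + Σ_k P[i][k]·h[k].
  h[0] = 1 + 1/3·h[0] + 1/3·h[1] + 1/4·h[3]
  h[1] = 1 + 1/6·h[0] + 1/4·h[1] + 1/3·h[3]
  h[3] = 1 + 1/4·h[0] + 5/12·h[1] + 1/4·h[3]
Solving the 3×3 linear system over states ≠ 2 gives exactly h = [1860/257, 1572/257, 0, 1836/257] (h[2] = 0 is the target).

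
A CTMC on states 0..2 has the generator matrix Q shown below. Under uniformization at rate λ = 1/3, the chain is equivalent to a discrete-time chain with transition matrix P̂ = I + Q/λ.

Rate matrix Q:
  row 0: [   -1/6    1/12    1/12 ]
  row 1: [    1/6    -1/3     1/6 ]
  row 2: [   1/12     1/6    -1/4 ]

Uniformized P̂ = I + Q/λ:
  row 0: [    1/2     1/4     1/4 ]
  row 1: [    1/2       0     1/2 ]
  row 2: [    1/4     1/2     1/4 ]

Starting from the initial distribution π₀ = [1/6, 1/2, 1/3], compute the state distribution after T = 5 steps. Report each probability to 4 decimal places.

π = [0.4217, 0.2614, 0.3169]

t=0: π = [0.1667, 0.5000, 0.3333]
t=1: π = [0.4167, 0.2083, 0.3750]
t=2: π = [0.4063, 0.2917, 0.3021]
t=3: π = [0.4245, 0.2526, 0.3229]
t=4: π = [0.4193, 0.2676, 0.3132]
t=5: π = [0.4217, 0.2614, 0.3169]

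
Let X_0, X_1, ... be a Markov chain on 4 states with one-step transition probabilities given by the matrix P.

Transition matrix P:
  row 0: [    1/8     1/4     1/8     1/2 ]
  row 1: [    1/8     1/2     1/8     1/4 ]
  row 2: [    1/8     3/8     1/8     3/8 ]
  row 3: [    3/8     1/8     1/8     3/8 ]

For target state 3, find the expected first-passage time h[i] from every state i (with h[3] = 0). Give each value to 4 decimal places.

h = [2.5263, 3.3684, 2.9474, 0.0000]

First-step conditioning: h[3] = 0; for i ≠ 3, h[i] = 1 + Σ_k P[i][k]·h[k].
  h[0] = 1 + 1/8·h[0] + 1/4·h[1] + 1/8·h[2]
  h[1] = 1 + 1/8·h[0] + 1/2·h[1] + 1/8·h[2]
  h[2] = 1 + 1/8·h[0] + 3/8·h[1] + 1/8·h[2]
Solving the 3×3 linear system over states ≠ 3 gives exactly h = [48/19, 64/19, 56/19, 0] (h[3] = 0 is the target).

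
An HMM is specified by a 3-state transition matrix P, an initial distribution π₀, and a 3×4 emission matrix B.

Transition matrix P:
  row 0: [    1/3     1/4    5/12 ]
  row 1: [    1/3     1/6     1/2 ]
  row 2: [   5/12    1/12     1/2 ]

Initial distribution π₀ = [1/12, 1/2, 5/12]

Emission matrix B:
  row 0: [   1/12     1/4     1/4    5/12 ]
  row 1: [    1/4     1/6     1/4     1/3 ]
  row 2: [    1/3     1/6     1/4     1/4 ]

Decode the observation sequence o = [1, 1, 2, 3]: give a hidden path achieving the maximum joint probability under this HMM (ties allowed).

t=0: δ = [2.083e-02, 8.333e-02, 6.944e-02]  (obs o_0=1)
t=1: δ = [7.234e-03, 2.315e-03, 6.944e-03]  ψ = [2, 1, 1]  (obs o_1=1)
t=2: δ = [7.234e-04, 4.521e-04, 8.681e-04]  ψ = [2, 0, 2]  (obs o_2=2)
t=3: δ = [1.507e-04, 6.028e-05, 1.085e-04]  ψ = [2, 0, 2]  (obs o_3=3)
backtrack: best end state = 0; path = [1, 2, 2, 0]

path = [1, 2, 2, 0]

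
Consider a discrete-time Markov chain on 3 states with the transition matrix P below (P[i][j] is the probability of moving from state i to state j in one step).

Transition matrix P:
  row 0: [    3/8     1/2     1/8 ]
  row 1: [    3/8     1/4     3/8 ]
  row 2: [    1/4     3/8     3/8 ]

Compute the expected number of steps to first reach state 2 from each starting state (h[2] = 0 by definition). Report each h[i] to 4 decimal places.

h = [4.4444, 3.5556, 0.0000]

First-step conditioning: h[2] = 0; for i ≠ 2, h[i] = 1 + Σ_k P[i][k]·h[k].
  h[0] = 1 + 3/8·h[0] + 1/2·h[1]
  h[1] = 1 + 3/8·h[0] + 1/4·h[1]
Solving the 2×2 linear system over states ≠ 2 gives exactly h = [40/9, 32/9, 0] (h[2] = 0 is the target).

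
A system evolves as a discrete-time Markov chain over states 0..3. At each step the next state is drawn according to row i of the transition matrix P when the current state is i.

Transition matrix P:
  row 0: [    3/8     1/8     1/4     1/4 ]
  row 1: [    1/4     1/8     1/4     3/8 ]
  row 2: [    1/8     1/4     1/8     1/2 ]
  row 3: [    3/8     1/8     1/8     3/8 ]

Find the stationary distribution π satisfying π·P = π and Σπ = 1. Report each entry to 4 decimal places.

π = [0.3109, 0.1478, 0.1823, 0.3589]

Balance equations π_j = Σ_i π_i·P[i][j]:
  π_0 = 3/8·π_0 + 1/4·π_1 + 1/8·π_2 + 3/8·π_3
  π_1 = 1/8·π_0 + 1/8·π_1 + 1/4·π_2 + 1/8·π_3
  π_2 = 1/4·π_0 + 1/4·π_1 + 1/8·π_2 + 1/8·π_3
  normalize: π_0 + π_1 + π_2 + π_3 = 1
Solving the linear system gives exactly π = [162/521, 77/521, 95/521, 187/521].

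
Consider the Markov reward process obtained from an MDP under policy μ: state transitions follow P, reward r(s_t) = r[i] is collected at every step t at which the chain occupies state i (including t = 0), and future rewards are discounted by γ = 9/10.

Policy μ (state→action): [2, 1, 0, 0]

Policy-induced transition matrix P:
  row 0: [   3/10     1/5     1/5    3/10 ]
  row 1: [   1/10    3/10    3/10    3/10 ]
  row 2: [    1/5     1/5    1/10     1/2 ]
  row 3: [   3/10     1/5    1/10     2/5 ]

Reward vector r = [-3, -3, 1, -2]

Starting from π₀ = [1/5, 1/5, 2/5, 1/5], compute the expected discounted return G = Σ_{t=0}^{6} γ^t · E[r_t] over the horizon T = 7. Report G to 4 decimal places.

G = -9.4585

t=0: π = [0.2000, 0.2000, 0.4000, 0.2000], E[r] = -1.2000, γ^t·E[r] = -1.200000, running G = -1.200000
t=1: π = [0.2200, 0.2200, 0.1600, 0.4000], E[r] = -1.9600, γ^t·E[r] = -1.764000, running G = -2.964000
t=2: π = [0.2400, 0.2220, 0.1660, 0.3720], E[r] = -1.9640, γ^t·E[r] = -1.590840, running G = -4.554840
t=3: π = [0.2390, 0.2222, 0.1684, 0.3704], E[r] = -1.9560, γ^t·E[r] = -1.425924, running G = -5.980764
t=4: π = [0.2387, 0.2222, 0.1683, 0.3707], E[r] = -1.9559, γ^t·E[r] = -1.283279, running G = -7.264043
t=5: π = [0.2387, 0.2222, 0.1683, 0.3707], E[r] = -1.9560, γ^t·E[r] = -1.154996, running G = -8.419039
t=6: π = [0.2387, 0.2222, 0.1683, 0.3707], E[r] = -1.9560, γ^t·E[r] = -1.039497, running G = -9.458536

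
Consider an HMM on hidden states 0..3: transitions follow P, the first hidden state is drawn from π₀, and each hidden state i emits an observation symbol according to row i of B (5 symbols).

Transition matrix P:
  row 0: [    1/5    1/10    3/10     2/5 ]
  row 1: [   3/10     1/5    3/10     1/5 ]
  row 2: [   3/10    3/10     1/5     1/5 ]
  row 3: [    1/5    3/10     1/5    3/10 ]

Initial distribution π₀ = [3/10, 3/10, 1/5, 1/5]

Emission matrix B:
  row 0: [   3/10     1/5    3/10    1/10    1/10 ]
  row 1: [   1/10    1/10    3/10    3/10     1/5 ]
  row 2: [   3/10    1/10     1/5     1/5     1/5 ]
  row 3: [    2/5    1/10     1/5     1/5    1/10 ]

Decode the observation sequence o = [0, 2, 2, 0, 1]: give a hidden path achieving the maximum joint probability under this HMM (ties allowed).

t=0: δ = [9.000e-02, 3.000e-02, 6.000e-02, 8.000e-02]  (obs o_0=0)
t=1: δ = [5.400e-03, 7.200e-03, 5.400e-03, 7.200e-03]  ψ = [0, 3, 0, 0]  (obs o_1=2)
t=2: δ = [6.480e-04, 6.480e-04, 4.320e-04, 4.320e-04]  ψ = [1, 3, 1, 0]  (obs o_2=2)
t=3: δ = [5.832e-05, 1.296e-05, 5.832e-05, 1.037e-04]  ψ = [1, 1, 0, 0]  (obs o_3=0)
t=4: δ = [4.147e-06, 3.110e-06, 2.074e-06, 3.110e-06]  ψ = [3, 3, 3, 3]  (obs o_4=1)
backtrack: best end state = 0; path = [3, 1, 0, 3, 0]

path = [3, 1, 0, 3, 0]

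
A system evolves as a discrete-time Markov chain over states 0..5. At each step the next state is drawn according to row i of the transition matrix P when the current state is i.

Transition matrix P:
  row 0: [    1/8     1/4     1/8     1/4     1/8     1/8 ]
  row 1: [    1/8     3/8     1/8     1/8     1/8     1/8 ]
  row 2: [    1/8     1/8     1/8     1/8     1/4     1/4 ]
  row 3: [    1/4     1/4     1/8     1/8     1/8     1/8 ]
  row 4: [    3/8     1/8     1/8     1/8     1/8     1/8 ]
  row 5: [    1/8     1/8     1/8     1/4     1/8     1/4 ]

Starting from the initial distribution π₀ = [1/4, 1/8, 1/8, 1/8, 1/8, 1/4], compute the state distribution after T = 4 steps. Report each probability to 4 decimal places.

π = [0.1812, 0.2247, 0.1250, 0.1678, 0.1406, 0.1607]

t=0: π = [0.2500, 0.1250, 0.1250, 0.1250, 0.1250, 0.2500]
t=1: π = [0.1719, 0.2031, 0.1250, 0.1875, 0.1406, 0.1719]
t=2: π = [0.1836, 0.2207, 0.1250, 0.1680, 0.1406, 0.1621]
t=3: π = [0.1812, 0.2241, 0.1250, 0.1682, 0.1406, 0.1609]
t=4: π = [0.1812, 0.2247, 0.1250, 0.1678, 0.1406, 0.1607]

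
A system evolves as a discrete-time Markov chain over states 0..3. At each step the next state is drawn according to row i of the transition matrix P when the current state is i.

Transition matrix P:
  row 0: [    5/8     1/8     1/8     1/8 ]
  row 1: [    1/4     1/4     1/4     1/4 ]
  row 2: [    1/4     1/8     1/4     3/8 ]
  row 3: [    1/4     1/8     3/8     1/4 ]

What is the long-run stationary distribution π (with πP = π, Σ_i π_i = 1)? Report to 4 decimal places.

Balance equations π_j = Σ_i π_i·P[i][j]:
  π_0 = 5/8·π_0 + 1/4·π_1 + 1/4·π_2 + 1/4·π_3
  π_1 = 1/8·π_0 + 1/4·π_1 + 1/8·π_2 + 1/8·π_3
  π_2 = 1/8·π_0 + 1/4·π_1 + 1/4·π_2 + 3/8·π_3
  normalize: π_0 + π_1 + π_2 + π_3 = 1
Solving the linear system gives exactly π = [2/5, 1/7, 8/35, 8/35].

π = [0.4000, 0.1429, 0.2286, 0.2286]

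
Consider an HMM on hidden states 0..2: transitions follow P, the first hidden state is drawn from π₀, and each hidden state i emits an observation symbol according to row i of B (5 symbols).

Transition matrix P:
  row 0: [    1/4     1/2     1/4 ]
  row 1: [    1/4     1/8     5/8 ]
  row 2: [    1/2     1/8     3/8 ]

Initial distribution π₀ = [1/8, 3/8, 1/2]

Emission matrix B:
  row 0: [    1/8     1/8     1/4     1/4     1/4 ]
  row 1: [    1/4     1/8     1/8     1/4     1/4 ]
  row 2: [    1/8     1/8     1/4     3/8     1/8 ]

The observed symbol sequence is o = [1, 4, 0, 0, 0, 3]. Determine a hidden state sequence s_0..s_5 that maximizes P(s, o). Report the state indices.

path = [2, 0, 1, 0, 1, 2]

t=0: δ = [1.562e-02, 4.688e-02, 6.250e-02]  (obs o_0=1)
t=1: δ = [7.812e-03, 1.953e-03, 3.662e-03]  ψ = [2, 0, 1]  (obs o_1=4)
t=2: δ = [2.441e-04, 9.766e-04, 2.441e-04]  ψ = [0, 0, 0]  (obs o_2=0)
t=3: δ = [3.052e-05, 3.052e-05, 7.629e-05]  ψ = [1, 0, 1]  (obs o_3=0)
t=4: δ = [4.768e-06, 3.815e-06, 3.576e-06]  ψ = [2, 0, 2]  (obs o_4=0)
t=5: δ = [4.470e-07, 5.960e-07, 8.941e-07]  ψ = [2, 0, 1]  (obs o_5=3)
backtrack: best end state = 2; path = [2, 0, 1, 0, 1, 2]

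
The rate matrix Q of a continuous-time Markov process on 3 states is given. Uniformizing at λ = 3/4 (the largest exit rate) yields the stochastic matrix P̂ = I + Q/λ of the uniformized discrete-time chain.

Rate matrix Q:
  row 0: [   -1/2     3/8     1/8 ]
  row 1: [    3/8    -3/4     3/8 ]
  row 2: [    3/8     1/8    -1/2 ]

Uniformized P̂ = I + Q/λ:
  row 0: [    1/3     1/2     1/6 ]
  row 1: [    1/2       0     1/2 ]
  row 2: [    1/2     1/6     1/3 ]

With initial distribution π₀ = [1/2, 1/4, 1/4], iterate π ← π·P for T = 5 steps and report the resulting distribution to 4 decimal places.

π = [0.4286, 0.2654, 0.3060]

t=0: π = [0.5000, 0.2500, 0.2500]
t=1: π = [0.4167, 0.2917, 0.2917]
t=2: π = [0.4306, 0.2569, 0.3125]
t=3: π = [0.4282, 0.2674, 0.3044]
t=4: π = [0.4286, 0.2649, 0.3065]
t=5: π = [0.4286, 0.2654, 0.3060]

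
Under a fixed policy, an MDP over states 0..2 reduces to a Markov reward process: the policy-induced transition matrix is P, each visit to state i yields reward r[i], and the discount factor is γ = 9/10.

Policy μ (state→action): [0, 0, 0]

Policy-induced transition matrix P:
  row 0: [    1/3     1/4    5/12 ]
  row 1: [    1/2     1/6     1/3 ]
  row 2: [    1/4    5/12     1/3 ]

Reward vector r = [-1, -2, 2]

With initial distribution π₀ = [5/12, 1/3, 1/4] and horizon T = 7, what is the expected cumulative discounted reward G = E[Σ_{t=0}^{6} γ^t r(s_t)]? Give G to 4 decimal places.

t=0: π = [0.4167, 0.3333, 0.2500], E[r] = -0.5833, γ^t·E[r] = -0.583333, running G = -0.583333
t=1: π = [0.3681, 0.2639, 0.3681], E[r] = -0.1597, γ^t·E[r] = -0.143750, running G = -0.727083
t=2: π = [0.3466, 0.2894, 0.3640], E[r] = -0.1973, γ^t·E[r] = -0.159844, running G = -0.886927
t=3: π = [0.3512, 0.2866, 0.3622], E[r] = -0.1999, γ^t·E[r] = -0.145723, running G = -1.032650
t=4: π = [0.3509, 0.2865, 0.3626], E[r] = -0.1987, γ^t·E[r] = -0.130357, running G = -1.163006
t=5: π = [0.3509, 0.2866, 0.3626], E[r] = -0.1988, γ^t·E[r] = -0.117409, running G = -1.280415
t=6: π = [0.3509, 0.2865, 0.3626], E[r] = -0.1988, γ^t·E[r] = -0.105668, running G = -1.386083

G = -1.3861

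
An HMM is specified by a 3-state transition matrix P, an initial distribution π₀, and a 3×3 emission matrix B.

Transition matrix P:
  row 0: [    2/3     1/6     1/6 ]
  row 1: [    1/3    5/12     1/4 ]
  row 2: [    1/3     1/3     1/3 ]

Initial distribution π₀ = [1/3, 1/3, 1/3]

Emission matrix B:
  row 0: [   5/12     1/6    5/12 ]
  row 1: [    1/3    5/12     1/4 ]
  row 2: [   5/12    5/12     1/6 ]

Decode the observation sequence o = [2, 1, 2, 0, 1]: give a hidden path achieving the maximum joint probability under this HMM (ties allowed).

path = [0, 0, 0, 0, 0]

t=0: δ = [1.389e-01, 8.333e-02, 5.556e-02]  (obs o_0=2)
t=1: δ = [1.543e-02, 1.447e-02, 9.645e-03]  ψ = [0, 1, 0]  (obs o_1=1)
t=2: δ = [4.287e-03, 1.507e-03, 6.028e-04]  ψ = [0, 1, 1]  (obs o_2=2)
t=3: δ = [1.191e-03, 2.381e-04, 2.977e-04]  ψ = [0, 0, 0]  (obs o_3=0)
t=4: δ = [1.323e-04, 8.269e-05, 8.269e-05]  ψ = [0, 0, 0]  (obs o_4=1)
backtrack: best end state = 0; path = [0, 0, 0, 0, 0]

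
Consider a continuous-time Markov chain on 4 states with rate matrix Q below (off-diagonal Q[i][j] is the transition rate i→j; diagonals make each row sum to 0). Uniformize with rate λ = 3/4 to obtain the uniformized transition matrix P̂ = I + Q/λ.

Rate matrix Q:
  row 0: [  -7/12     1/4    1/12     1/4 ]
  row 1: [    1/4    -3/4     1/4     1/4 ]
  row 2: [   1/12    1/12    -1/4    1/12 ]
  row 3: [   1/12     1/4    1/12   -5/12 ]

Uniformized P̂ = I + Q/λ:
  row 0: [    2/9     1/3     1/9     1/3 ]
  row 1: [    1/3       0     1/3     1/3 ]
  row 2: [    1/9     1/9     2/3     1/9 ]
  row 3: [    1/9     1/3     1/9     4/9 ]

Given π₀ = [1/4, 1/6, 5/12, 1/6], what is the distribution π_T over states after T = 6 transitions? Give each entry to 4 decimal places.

π = [0.1729, 0.1920, 0.3472, 0.2879]

t=0: π = [0.2500, 0.1667, 0.4167, 0.1667]
t=1: π = [0.1759, 0.1852, 0.3796, 0.2593]
t=2: π = [0.1718, 0.1872, 0.3632, 0.2778]
t=3: π = [0.1718, 0.1902, 0.3545, 0.2835]
t=4: π = [0.1725, 0.1912, 0.3503, 0.2861]
t=5: π = [0.1728, 0.1918, 0.3482, 0.2873]
t=6: π = [0.1729, 0.1920, 0.3472, 0.2879]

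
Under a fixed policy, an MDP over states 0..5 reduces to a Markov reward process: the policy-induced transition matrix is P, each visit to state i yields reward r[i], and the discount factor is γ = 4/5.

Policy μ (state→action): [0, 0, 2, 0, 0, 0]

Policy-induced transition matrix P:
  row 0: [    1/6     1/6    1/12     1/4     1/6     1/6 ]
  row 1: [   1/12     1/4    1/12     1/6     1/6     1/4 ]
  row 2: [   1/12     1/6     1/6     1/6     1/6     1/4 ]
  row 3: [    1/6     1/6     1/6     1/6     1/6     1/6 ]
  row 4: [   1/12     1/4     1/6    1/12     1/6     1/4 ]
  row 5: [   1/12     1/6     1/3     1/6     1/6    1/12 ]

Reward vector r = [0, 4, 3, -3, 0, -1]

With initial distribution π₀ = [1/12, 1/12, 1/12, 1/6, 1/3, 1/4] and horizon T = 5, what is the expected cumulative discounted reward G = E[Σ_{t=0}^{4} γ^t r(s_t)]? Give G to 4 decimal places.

G = 1.4258

t=0: π = [0.0833, 0.0833, 0.0833, 0.1667, 0.3333, 0.2500], E[r] = -0.1667, γ^t·E[r] = -0.166667, running G = -0.166667
t=1: π = [0.1042, 0.2014, 0.1944, 0.1458, 0.1667, 0.1875], E[r] = 0.7639, γ^t·E[r] = 0.611111, running G = 0.444444
t=2: π = [0.1042, 0.1973, 0.1725, 0.1615, 0.1667, 0.1979], E[r] = 0.6244, γ^t·E[r] = 0.399630, running G = 0.844074
t=3: π = [0.1055, 0.1970, 0.1745, 0.1615, 0.1667, 0.1949], E[r] = 0.6323, γ^t·E[r] = 0.323753, running G = 1.167827
t=4: π = [0.1056, 0.1970, 0.1739, 0.1616, 0.1667, 0.1953], E[r] = 0.6297, γ^t·E[r] = 0.257939, running G = 1.425766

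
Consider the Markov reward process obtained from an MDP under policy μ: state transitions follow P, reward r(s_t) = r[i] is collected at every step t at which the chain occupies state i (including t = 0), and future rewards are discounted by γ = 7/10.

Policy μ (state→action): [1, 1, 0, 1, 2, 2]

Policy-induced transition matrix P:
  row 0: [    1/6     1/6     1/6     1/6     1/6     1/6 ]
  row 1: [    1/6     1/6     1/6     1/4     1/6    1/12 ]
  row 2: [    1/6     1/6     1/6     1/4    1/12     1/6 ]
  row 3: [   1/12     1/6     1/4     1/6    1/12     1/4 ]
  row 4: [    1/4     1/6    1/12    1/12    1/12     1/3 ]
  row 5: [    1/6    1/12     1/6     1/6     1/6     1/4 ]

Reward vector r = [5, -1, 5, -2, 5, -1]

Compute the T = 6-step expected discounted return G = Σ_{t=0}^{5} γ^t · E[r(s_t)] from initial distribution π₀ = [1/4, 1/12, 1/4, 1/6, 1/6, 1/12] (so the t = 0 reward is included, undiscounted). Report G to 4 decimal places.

G = 5.8626

t=0: π = [0.2500, 0.0833, 0.2500, 0.1667, 0.1667, 0.0833], E[r] = 2.8333, γ^t·E[r] = 2.833333, running G = 2.833333
t=1: π = [0.1667, 0.1597, 0.1667, 0.1806, 0.1181, 0.2083], E[r] = 1.5278, γ^t·E[r] = 1.069444, running G = 3.902778
t=2: π = [0.1615, 0.1493, 0.1719, 0.1840, 0.1279, 0.2054], E[r] = 1.5833, γ^t·E[r] = 0.775833, running G = 4.678611
t=3: π = [0.1620, 0.1495, 0.1713, 0.1828, 0.1264, 0.2080], E[r] = 1.5753, γ^t·E[r] = 0.540337, running G = 5.218949
t=4: π = [0.1620, 0.1493, 0.1714, 0.1829, 0.1266, 0.2078], E[r] = 1.5769, γ^t·E[r] = 0.378611, running G = 5.597559
t=5: π = [0.1620, 0.1493, 0.1714, 0.1828, 0.1266, 0.2079], E[r] = 1.5767, γ^t·E[r] = 0.265000, running G = 5.862559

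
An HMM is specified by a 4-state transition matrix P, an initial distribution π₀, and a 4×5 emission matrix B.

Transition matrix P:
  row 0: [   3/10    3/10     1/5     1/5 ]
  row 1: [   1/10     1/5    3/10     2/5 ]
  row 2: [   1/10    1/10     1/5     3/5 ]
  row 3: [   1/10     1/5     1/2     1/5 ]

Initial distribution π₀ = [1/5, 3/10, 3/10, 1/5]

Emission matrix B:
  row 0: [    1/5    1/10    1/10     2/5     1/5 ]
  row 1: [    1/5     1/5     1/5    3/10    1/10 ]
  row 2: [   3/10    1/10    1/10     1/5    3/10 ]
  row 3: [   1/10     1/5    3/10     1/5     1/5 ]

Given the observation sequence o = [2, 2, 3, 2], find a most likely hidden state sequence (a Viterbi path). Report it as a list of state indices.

t=0: δ = [2.000e-02, 6.000e-02, 3.000e-02, 6.000e-02]  (obs o_0=2)
t=1: δ = [6.000e-04, 2.400e-03, 3.000e-03, 7.200e-03]  ψ = [0, 1, 3, 1]  (obs o_1=2)
t=2: δ = [2.880e-04, 4.320e-04, 7.200e-04, 3.600e-04]  ψ = [3, 3, 3, 2]  (obs o_2=3)
t=3: δ = [8.640e-06, 1.728e-05, 1.800e-05, 1.296e-04]  ψ = [0, 0, 3, 2]  (obs o_3=2)
backtrack: best end state = 3; path = [1, 3, 2, 3]

path = [1, 3, 2, 3]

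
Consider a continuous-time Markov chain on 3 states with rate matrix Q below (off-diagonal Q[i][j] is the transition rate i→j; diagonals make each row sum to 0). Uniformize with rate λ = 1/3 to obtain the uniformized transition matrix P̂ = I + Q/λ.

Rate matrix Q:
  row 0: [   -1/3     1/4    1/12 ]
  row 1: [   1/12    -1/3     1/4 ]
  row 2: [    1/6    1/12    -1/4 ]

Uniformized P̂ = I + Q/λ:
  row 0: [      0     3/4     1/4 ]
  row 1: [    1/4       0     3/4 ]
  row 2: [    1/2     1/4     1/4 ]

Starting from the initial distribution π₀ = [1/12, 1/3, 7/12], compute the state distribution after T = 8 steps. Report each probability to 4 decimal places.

π = [0.2807, 0.3120, 0.4073]

t=0: π = [0.0833, 0.3333, 0.5833]
t=1: π = [0.3750, 0.2083, 0.4167]
t=2: π = [0.2604, 0.3854, 0.3542]
t=3: π = [0.2734, 0.2839, 0.4427]
t=4: π = [0.2923, 0.3158, 0.3919]
t=5: π = [0.2749, 0.3172, 0.4079]
t=6: π = [0.2832, 0.3081, 0.4086]
t=7: π = [0.2813, 0.3146, 0.4041]
t=8: π = [0.2807, 0.3120, 0.4073]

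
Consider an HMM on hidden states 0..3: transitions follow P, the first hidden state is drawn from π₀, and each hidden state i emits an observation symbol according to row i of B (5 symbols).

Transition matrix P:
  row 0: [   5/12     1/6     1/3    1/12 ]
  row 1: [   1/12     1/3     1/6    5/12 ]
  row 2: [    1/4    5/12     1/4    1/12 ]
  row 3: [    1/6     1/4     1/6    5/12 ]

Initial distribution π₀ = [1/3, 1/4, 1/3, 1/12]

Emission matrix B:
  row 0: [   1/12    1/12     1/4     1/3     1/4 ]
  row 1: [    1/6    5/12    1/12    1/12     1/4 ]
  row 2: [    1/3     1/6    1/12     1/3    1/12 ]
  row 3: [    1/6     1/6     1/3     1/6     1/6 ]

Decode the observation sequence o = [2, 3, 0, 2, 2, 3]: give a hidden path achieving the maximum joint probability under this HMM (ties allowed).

t=0: δ = [8.333e-02, 2.083e-02, 2.778e-02, 2.778e-02]  (obs o_0=2)
t=1: δ = [1.157e-02, 1.157e-03, 9.259e-03, 1.929e-03]  ψ = [0, 0, 0, 3]  (obs o_1=3)
t=2: δ = [4.019e-04, 6.430e-04, 1.286e-03, 1.608e-04]  ψ = [0, 2, 0, 0]  (obs o_2=0)
t=3: δ = [8.038e-05, 4.465e-05, 2.679e-05, 8.931e-05]  ψ = [2, 2, 2, 1]  (obs o_3=2)
t=4: δ = [8.372e-06, 1.861e-06, 2.233e-06, 1.240e-05]  ψ = [0, 3, 0, 3]  (obs o_4=2)
t=5: δ = [1.163e-06, 2.584e-07, 9.303e-07, 8.614e-07]  ψ = [0, 3, 0, 3]  (obs o_5=3)
backtrack: best end state = 0; path = [0, 0, 2, 0, 0, 0]

path = [0, 0, 2, 0, 0, 0]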